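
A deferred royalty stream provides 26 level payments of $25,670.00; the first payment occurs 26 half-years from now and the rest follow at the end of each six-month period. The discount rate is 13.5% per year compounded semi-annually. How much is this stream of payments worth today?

$60,694.68

Ordinary annuity of 26 payments, first payment at period 26.
Periodic rate r = 0.135/2 per half-year; n is counted in half-years.
The ordinary-annuity PV formula values the stream one period before the first payment (period 25); discount that back 25 periods:
PV₀ = 25,670 × [1 − (1+r)^−26] / r × (1+r)^−25 = $60,694.68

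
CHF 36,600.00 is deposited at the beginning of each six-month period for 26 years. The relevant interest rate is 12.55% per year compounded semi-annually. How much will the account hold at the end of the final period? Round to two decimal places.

This is an annuity due: 52 deposits of CHF 36,600.00 at the beginning of each six-month period.
Periodic rate r = 0.1255/2 per half-year; n is counted in half-years.
FV = PMT × [((1+r)^n − 1)/r] × (1+r) = 36,600 × [(1+r)^52 − 1] / r × (1+r) = CHF 14,059,805.95

CHF 14,059,805.95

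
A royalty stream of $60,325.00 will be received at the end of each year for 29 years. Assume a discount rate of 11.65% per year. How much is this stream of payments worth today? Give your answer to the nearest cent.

This is an ordinary annuity: 29 payments of $60,325.00 at the end of each year.
Periodic rate r = 0.1165 per year.
PV = PMT × [(1 − (1+r)^−n)/r] = 60,325 × [1 − (1+r)^−29] / r = $496,614.46

$496,614.46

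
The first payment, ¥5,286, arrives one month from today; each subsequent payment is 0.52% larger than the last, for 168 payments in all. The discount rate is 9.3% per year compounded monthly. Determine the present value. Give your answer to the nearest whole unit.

¥718,588

Periodic rate r = 0.093/12 per month; n is counted in months.
Growing ordinary annuity: PV = PMT₁ × [1 − ((1+g)/(1+r))^n] / (r − g) = 5,286 × [1 − ((1+0.0052)/(1+r))^168] / (r − 0.0052) = ¥718,588.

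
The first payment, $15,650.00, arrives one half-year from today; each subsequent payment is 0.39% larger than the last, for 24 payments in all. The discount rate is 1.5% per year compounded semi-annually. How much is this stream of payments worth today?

$357,878.77

Periodic rate r = 0.015/2 per half-year; n is counted in half-years.
Growing ordinary annuity: PV = PMT₁ × [1 − ((1+g)/(1+r))^n] / (r − g) = 15,650 × [1 − ((1+0.0039)/(1+r))^24] / (r − 0.0039) = $357,878.77.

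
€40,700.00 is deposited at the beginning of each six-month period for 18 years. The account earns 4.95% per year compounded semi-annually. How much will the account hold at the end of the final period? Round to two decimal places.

€2,378,189.39

This is an annuity due: 36 deposits of €40,700.00 at the beginning of each six-month period.
Periodic rate r = 0.0495/2 per half-year; n is counted in half-years.
FV = PMT × [((1+r)^n − 1)/r] × (1+r) = 40,700 × [(1+r)^36 − 1] / r × (1+r) = €2,378,189.39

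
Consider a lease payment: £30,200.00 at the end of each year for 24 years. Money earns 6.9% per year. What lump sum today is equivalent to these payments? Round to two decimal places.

£349,435.59

This is an ordinary annuity: 24 payments of £30,200.00 at the end of each year.
Periodic rate r = 0.069 per year.
PV = PMT × [(1 − (1+r)^−n)/r] = 30,200 × [1 − (1+r)^−24] / r = £349,435.59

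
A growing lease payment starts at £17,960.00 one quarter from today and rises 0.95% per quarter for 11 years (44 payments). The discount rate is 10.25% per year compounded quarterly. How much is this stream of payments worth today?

£559,189.97

Periodic rate r = 0.1025/4 per quarter; n is counted in quarters.
Growing ordinary annuity: PV = PMT₁ × [1 − ((1+g)/(1+r))^n] / (r − g) = 17,960 × [1 − ((1+0.0095)/(1+r))^44] / (r − 0.0095) = £559,189.97.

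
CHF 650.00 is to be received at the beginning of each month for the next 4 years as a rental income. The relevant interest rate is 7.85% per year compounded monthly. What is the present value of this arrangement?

This is an annuity due: 48 payments of CHF 650.00 at the beginning of each month.
Periodic rate r = 0.0785/12 per month; n is counted in months.
PV = PMT × [(1 − (1+r)^−n)/r] × (1+r) = 650 × [1 − (1+r)^−48] / r × (1+r) = CHF 26,876.87

CHF 26,876.87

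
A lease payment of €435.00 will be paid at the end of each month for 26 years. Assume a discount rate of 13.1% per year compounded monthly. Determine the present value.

This is an ordinary annuity: 312 payments of €435.00 at the end of each month.
Periodic rate r = 0.131/12 per month; n is counted in months.
PV = PMT × [(1 − (1+r)^−n)/r] = 435 × [1 − (1+r)^−312] / r = €38,500.82

€38,500.82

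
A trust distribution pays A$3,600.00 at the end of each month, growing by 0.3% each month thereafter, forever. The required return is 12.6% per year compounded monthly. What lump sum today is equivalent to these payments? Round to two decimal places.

Periodic rate r = 0.126/12 per month.
Growing perpetuity (Gordon): PV = PMT₁ / (r − g) = 3,600 / (r − 0.003) = A$480,000.00.

A$480,000.00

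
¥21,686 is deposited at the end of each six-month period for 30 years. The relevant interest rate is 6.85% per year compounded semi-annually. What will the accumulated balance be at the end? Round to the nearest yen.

This is an ordinary annuity: 60 deposits of ¥21,686 at the end of each six-month period.
Periodic rate r = 0.0685/2 per half-year; n is counted in half-years.
FV = PMT × [((1+r)^n − 1)/r] = 21,686 × [(1+r)^60 − 1] / r = ¥4,142,682

¥4,142,682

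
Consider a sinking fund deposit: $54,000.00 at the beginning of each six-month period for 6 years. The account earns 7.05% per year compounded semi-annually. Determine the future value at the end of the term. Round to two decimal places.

This is an annuity due: 12 deposits of $54,000.00 at the beginning of each six-month period.
Periodic rate r = 0.0705/2 per half-year; n is counted in half-years.
FV = PMT × [((1+r)^n − 1)/r] × (1+r) = 54,000 × [(1+r)^12 − 1] / r × (1+r) = $817,466.79

$817,466.79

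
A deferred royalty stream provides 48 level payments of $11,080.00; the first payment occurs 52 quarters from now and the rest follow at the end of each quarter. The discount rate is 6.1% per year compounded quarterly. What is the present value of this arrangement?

$173,390.01

Ordinary annuity of 48 payments, first payment at period 52.
Periodic rate r = 0.061/4 per quarter; n is counted in quarters.
The ordinary-annuity PV formula values the stream one period before the first payment (period 51); discount that back 51 periods:
PV₀ = 11,080 × [1 − (1+r)^−48] / r × (1+r)^−51 = $173,390.01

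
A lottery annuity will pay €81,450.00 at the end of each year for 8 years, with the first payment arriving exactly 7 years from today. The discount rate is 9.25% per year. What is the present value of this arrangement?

€262,688.46

Ordinary annuity of 8 payments, first payment at period 7.
Periodic rate r = 0.0925 per year.
The ordinary-annuity PV formula values the stream one period before the first payment (period 6); discount that back 6 periods:
PV₀ = 81,450 × [1 − (1+r)^−8] / r × (1+r)^−6 = €262,688.46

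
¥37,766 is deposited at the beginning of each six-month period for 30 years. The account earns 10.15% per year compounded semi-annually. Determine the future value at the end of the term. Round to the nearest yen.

This is an annuity due: 60 deposits of ¥37,766 at the beginning of each six-month period.
Periodic rate r = 0.1015/2 per half-year; n is counted in half-years.
FV = PMT × [((1+r)^n − 1)/r] × (1+r) = 37,766 × [(1+r)^60 − 1] / r × (1+r) = ¥14,463,106

¥14,463,106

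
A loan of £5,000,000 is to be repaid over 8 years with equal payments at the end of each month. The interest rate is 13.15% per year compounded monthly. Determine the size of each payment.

Level ordinary annuity; solve PV = PMT × [(1 − (1+r)^−n)/r] for PMT.
Periodic rate r = 0.1315/12 per month; n is counted in months.
With n = 96: PMT = 5,000,000 / ([(1 − (1+r)^−n)/r]) = £84,456.35

£84,456.35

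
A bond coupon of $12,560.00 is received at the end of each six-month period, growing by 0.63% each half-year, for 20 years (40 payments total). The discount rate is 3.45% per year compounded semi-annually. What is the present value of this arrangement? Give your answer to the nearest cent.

Periodic rate r = 0.0345/2 per half-year; n is counted in half-years.
Growing ordinary annuity: PV = PMT₁ × [1 − ((1+g)/(1+r))^n] / (r − g) = 12,560 × [1 − ((1+0.0063)/(1+r))^40] / (r − 0.0063) = $403,043.01.

$403,043.01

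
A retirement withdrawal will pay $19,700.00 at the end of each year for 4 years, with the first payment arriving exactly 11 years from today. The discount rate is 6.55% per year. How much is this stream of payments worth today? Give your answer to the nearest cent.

Ordinary annuity of 4 payments, first payment at period 11.
Periodic rate r = 0.0655 per year.
The ordinary-annuity PV formula values the stream one period before the first payment (period 10); discount that back 10 periods:
PV₀ = 19,700 × [1 − (1+r)^−4] / r × (1+r)^−10 = $35,743.74

$35,743.74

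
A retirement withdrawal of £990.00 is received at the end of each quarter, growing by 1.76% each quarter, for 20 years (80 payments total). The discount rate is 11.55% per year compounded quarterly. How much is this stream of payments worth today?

£51,440.40

Periodic rate r = 0.1155/4 per quarter; n is counted in quarters.
Growing ordinary annuity: PV = PMT₁ × [1 − ((1+g)/(1+r))^n] / (r − g) = 990 × [1 − ((1+0.0176)/(1+r))^80] / (r − 0.0176) = £51,440.40.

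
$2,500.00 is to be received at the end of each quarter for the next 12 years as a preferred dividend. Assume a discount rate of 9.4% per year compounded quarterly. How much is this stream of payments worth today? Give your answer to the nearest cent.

$71,496.63

This is an ordinary annuity: 48 payments of $2,500.00 at the end of each quarter.
Periodic rate r = 0.094/4 per quarter; n is counted in quarters.
PV = PMT × [(1 − (1+r)^−n)/r] = 2,500 × [1 − (1+r)^−48] / r = $71,496.63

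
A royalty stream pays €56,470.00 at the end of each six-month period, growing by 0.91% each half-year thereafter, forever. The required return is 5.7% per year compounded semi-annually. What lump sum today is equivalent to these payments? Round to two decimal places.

Periodic rate r = 0.057/2 per half-year.
Growing perpetuity (Gordon): PV = PMT₁ / (r − g) = 56,470 / (r − 0.0091) = €2,910,824.74.

€2,910,824.74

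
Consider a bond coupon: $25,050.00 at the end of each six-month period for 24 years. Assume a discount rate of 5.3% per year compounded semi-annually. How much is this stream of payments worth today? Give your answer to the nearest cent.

$675,923.65

This is an ordinary annuity: 48 payments of $25,050.00 at the end of each six-month period.
Periodic rate r = 0.053/2 per half-year; n is counted in half-years.
PV = PMT × [(1 − (1+r)^−n)/r] = 25,050 × [1 − (1+r)^−48] / r = $675,923.65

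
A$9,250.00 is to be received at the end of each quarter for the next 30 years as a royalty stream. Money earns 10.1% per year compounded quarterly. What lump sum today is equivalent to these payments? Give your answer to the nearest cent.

This is an ordinary annuity: 120 payments of A$9,250.00 at the end of each quarter.
Periodic rate r = 0.101/4 per quarter; n is counted in quarters.
PV = PMT × [(1 − (1+r)^−n)/r] = 9,250 × [1 − (1+r)^−120] / r = A$347,958.26

A$347,958.26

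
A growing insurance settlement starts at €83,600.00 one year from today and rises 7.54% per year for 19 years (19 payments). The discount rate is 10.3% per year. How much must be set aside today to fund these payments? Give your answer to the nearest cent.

€1,157,471.55

Periodic rate r = 0.103 per year.
Growing ordinary annuity: PV = PMT₁ × [1 − ((1+g)/(1+r))^n] / (r − g) = 83,600 × [1 − ((1+0.0754)/(1+r))^19] / (r − 0.0754) = €1,157,471.55.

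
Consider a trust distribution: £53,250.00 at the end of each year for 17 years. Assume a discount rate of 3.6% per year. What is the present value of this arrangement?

This is an ordinary annuity: 17 payments of £53,250.00 at the end of each year.
Periodic rate r = 0.036 per year.
PV = PMT × [(1 − (1+r)^−n)/r] = 53,250 × [1 − (1+r)^−17] / r = £668,389.95

£668,389.95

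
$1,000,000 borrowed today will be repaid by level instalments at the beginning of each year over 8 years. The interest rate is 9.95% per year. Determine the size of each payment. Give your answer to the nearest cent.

Level annuity due; solve PV = PMT × [(1 − (1+r)^−n)/r] × (1+r) for PMT.
Periodic rate r = 0.0995 per year.
With n = 8: PMT = 1,000,000 / ([(1 − (1+r)^−n)/r] × (1+r)) = $170,170.95

$170,170.95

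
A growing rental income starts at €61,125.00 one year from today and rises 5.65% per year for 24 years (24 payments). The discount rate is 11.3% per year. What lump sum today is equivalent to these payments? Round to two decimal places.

€772,006.26

Periodic rate r = 0.113 per year.
Growing ordinary annuity: PV = PMT₁ × [1 − ((1+g)/(1+r))^n] / (r − g) = 61,125 × [1 − ((1+0.0565)/(1+r))^24] / (r − 0.0565) = €772,006.26.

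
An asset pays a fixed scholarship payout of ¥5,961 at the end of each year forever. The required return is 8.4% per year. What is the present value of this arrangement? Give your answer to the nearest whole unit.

¥70,964

Periodic rate r = 0.084 per year.
Level perpetuity: PV = PMT / r = 5,961 / (0.084) = ¥70,964.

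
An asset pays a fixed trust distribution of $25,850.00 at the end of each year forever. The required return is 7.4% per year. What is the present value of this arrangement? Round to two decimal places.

$349,324.32

Periodic rate r = 0.074 per year.
Level perpetuity: PV = PMT / r = 25,850 / (0.074) = $349,324.32.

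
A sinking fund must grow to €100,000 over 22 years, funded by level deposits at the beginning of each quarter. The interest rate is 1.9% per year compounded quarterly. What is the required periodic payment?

Level annuity due; solve FV = PMT × [((1+r)^n − 1)/r] × (1+r) for PMT.
Periodic rate r = 0.019/4 per quarter; n is counted in quarters.
With n = 88: PMT = 100,000 / ([((1+r)^n − 1)/r] × (1+r)) = €913.68

€913.68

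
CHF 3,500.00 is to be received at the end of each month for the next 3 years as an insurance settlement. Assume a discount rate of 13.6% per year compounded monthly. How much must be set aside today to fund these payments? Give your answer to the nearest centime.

This is an ordinary annuity: 36 payments of CHF 3,500.00 at the end of each month.
Periodic rate r = 0.136/12 per month; n is counted in months.
PV = PMT × [(1 − (1+r)^−n)/r] = 3,500 × [1 − (1+r)^−36] / r = CHF 102,990.63

CHF 102,990.63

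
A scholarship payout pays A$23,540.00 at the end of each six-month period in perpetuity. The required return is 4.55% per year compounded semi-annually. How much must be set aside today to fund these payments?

A$1,034,725.27

Periodic rate r = 0.0455/2 per half-year.
Level perpetuity: PV = PMT / r = 23,540 / (0.0455/2) = A$1,034,725.27.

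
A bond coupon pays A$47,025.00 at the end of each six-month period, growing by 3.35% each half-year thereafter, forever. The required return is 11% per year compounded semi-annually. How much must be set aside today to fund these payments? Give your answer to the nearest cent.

Periodic rate r = 0.11/2 per half-year.
Growing perpetuity (Gordon): PV = PMT₁ / (r − g) = 47,025 / (r − 0.0335) = A$2,187,209.30.

A$2,187,209.30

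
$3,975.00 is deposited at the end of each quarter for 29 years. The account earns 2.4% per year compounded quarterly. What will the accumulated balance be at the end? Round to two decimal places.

$663,524.80

This is an ordinary annuity: 116 deposits of $3,975.00 at the end of each quarter.
Periodic rate r = 0.024/4 per quarter; n is counted in quarters.
FV = PMT × [((1+r)^n − 1)/r] = 3,975 × [(1+r)^116 − 1] / r = $663,524.80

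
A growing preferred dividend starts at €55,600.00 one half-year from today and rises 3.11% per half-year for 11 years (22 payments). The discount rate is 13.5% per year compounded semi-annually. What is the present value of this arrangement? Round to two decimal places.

€815,444.19

Periodic rate r = 0.135/2 per half-year; n is counted in half-years.
Growing ordinary annuity: PV = PMT₁ × [1 − ((1+g)/(1+r))^n] / (r − g) = 55,600 × [1 − ((1+0.0311)/(1+r))^22] / (r − 0.0311) = €815,444.19.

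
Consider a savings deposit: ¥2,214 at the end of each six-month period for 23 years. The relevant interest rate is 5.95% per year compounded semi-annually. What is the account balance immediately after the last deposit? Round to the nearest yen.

This is an ordinary annuity: 46 deposits of ¥2,214 at the end of each six-month period.
Periodic rate r = 0.0595/2 per half-year; n is counted in half-years.
FV = PMT × [((1+r)^n − 1)/r] = 2,214 × [(1+r)^46 − 1] / r = ¥212,231

¥212,231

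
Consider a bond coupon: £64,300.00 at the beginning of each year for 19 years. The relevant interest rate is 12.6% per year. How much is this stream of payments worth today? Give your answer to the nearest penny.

This is an annuity due: 19 payments of £64,300.00 at the beginning of each year.
Periodic rate r = 0.126 per year.
PV = PMT × [(1 − (1+r)^−n)/r] × (1+r) = 64,300 × [1 − (1+r)^−19] / r × (1+r) = £514,340.77

£514,340.77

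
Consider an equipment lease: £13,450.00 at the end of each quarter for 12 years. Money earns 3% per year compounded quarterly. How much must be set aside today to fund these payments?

£540,485.32

This is an ordinary annuity: 48 payments of £13,450.00 at the end of each quarter.
Periodic rate r = 0.03/4 per quarter; n is counted in quarters.
PV = PMT × [(1 − (1+r)^−n)/r] = 13,450 × [1 − (1+r)^−48] / r = £540,485.32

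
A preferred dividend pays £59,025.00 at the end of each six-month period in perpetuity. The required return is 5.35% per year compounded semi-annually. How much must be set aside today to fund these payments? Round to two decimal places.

£2,206,542.06

Periodic rate r = 0.0535/2 per half-year.
Level perpetuity: PV = PMT / r = 59,025 / (0.0535/2) = £2,206,542.06.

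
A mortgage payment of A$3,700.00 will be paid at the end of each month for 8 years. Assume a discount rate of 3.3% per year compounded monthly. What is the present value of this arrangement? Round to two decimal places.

A$311,806.60

This is an ordinary annuity: 96 payments of A$3,700.00 at the end of each month.
Periodic rate r = 0.033/12 per month; n is counted in months.
PV = PMT × [(1 − (1+r)^−n)/r] = 3,700 × [1 − (1+r)^−96] / r = A$311,806.60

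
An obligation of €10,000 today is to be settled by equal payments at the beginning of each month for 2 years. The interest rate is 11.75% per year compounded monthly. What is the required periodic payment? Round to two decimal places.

€465.01

Level annuity due; solve PV = PMT × [(1 − (1+r)^−n)/r] × (1+r) for PMT.
Periodic rate r = 0.1175/12 per month; n is counted in months.
With n = 24: PMT = 10,000 / ([(1 − (1+r)^−n)/r] × (1+r)) = €465.01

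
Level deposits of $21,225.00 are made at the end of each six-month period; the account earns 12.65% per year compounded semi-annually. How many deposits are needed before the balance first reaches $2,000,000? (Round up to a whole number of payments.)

32 payments

Periodic rate r = 0.1265/2 per half-year; n is counted in half-years.
Ordinary annuity FV: 2,000,000 = 21,225 × [((1+r)^n − 1)/r].
(1+r)^n = 1 + 2,000,000 × r / 21,225, so n = ln(1 + 2,000,000·r/21,225) / ln(1+r) = 31.63.
Round up to a whole number of payments: n = 32.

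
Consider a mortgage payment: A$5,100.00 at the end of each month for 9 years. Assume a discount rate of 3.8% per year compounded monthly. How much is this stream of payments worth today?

A$465,873.48

This is an ordinary annuity: 108 payments of A$5,100.00 at the end of each month.
Periodic rate r = 0.038/12 per month; n is counted in months.
PV = PMT × [(1 − (1+r)^−n)/r] = 5,100 × [1 − (1+r)^−108] / r = A$465,873.48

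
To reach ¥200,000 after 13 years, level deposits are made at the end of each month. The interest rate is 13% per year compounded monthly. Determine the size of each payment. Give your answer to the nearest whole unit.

Level ordinary annuity; solve FV = PMT × [((1+r)^n − 1)/r] for PMT.
Periodic rate r = 0.13/12 per month; n is counted in months.
With n = 156: PMT = 200,000 / ([((1+r)^n − 1)/r]) = ¥496

¥496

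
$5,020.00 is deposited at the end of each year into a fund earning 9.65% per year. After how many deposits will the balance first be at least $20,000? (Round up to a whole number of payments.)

4 payments

Periodic rate r = 0.0965 per year.
Ordinary annuity FV: 20,000 = 5,020 × [((1+r)^n − 1)/r].
(1+r)^n = 1 + 20,000 × r / 5,020, so n = ln(1 + 20,000·r/5,020) / ln(1+r) = 3.53.
Round up to a whole number of payments: n = 4.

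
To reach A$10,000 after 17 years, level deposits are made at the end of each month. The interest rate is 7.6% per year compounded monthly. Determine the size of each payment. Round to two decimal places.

Level ordinary annuity; solve FV = PMT × [((1+r)^n − 1)/r] for PMT.
Periodic rate r = 0.076/12 per month; n is counted in months.
With n = 204: PMT = 10,000 / ([((1+r)^n − 1)/r]) = A$24.12

A$24.12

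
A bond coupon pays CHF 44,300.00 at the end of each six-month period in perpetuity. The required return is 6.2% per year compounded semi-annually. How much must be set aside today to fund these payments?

CHF 1,429,032.26

Periodic rate r = 0.062/2 per half-year.
Level perpetuity: PV = PMT / r = 44,300 / (0.062/2) = CHF 1,429,032.26.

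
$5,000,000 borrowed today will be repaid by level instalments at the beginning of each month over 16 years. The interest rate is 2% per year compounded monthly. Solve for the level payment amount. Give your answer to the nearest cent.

$30,401.02

Level annuity due; solve PV = PMT × [(1 − (1+r)^−n)/r] × (1+r) for PMT.
Periodic rate r = 0.02/12 per month; n is counted in months.
With n = 192: PMT = 5,000,000 / ([(1 − (1+r)^−n)/r] × (1+r)) = $30,401.02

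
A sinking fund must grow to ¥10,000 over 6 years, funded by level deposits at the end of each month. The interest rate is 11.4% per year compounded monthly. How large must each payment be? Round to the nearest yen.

Level ordinary annuity; solve FV = PMT × [((1+r)^n − 1)/r] for PMT.
Periodic rate r = 0.114/12 per month; n is counted in months.
With n = 72: PMT = 10,000 / ([((1+r)^n − 1)/r]) = ¥97

¥97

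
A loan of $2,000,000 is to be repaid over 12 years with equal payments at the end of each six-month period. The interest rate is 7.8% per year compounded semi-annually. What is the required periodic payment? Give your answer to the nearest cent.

Level ordinary annuity; solve PV = PMT × [(1 − (1+r)^−n)/r] for PMT.
Periodic rate r = 0.078/2 per half-year; n is counted in half-years.
With n = 24: PMT = 2,000,000 / ([(1 − (1+r)^−n)/r]) = $129,834.11

$129,834.11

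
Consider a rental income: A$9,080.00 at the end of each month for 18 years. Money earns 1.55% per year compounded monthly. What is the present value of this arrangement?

A$1,710,488.40

This is an ordinary annuity: 216 payments of A$9,080.00 at the end of each month.
Periodic rate r = 0.0155/12 per month; n is counted in months.
PV = PMT × [(1 − (1+r)^−n)/r] = 9,080 × [1 − (1+r)^−216] / r = A$1,710,488.40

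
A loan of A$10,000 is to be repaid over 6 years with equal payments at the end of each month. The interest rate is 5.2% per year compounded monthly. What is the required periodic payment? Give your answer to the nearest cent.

A$161.98

Level ordinary annuity; solve PV = PMT × [(1 − (1+r)^−n)/r] for PMT.
Periodic rate r = 0.052/12 per month; n is counted in months.
With n = 72: PMT = 10,000 / ([(1 − (1+r)^−n)/r]) = A$161.98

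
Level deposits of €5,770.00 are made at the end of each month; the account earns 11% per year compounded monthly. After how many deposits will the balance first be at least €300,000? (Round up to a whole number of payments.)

Periodic rate r = 0.11/12 per month; n is counted in months.
Ordinary annuity FV: 300,000 = 5,770 × [((1+r)^n − 1)/r].
(1+r)^n = 1 + 300,000 × r / 5,770, so n = ln(1 + 300,000·r/5,770) / ln(1+r) = 42.71.
Round up to a whole number of payments: n = 43.

43 payments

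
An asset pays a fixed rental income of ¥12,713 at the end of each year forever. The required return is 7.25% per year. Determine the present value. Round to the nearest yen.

Periodic rate r = 0.0725 per year.
Level perpetuity: PV = PMT / r = 12,713 / (0.0725) = ¥175,352.

¥175,352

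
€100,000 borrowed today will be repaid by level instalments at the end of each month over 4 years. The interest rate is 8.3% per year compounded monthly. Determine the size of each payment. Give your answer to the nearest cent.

€2,455.40

Level ordinary annuity; solve PV = PMT × [(1 − (1+r)^−n)/r] for PMT.
Periodic rate r = 0.083/12 per month; n is counted in months.
With n = 48: PMT = 100,000 / ([(1 − (1+r)^−n)/r]) = €2,455.40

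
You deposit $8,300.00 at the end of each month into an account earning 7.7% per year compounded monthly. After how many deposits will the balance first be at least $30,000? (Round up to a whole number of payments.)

4 payments

Periodic rate r = 0.077/12 per month; n is counted in months.
Ordinary annuity FV: 30,000 = 8,300 × [((1+r)^n − 1)/r].
(1+r)^n = 1 + 30,000 × r / 8,300, so n = ln(1 + 30,000·r/8,300) / ln(1+r) = 3.58.
Round up to a whole number of payments: n = 4.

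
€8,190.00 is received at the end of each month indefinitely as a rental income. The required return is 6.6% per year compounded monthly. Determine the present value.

Periodic rate r = 0.066/12 per month.
Level perpetuity: PV = PMT / r = 8,190 / (0.066/12) = €1,489,090.91.

€1,489,090.91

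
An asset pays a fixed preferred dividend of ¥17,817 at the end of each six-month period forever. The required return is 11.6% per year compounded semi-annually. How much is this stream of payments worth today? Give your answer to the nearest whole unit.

¥307,190

Periodic rate r = 0.116/2 per half-year.
Level perpetuity: PV = PMT / r = 17,817 / (0.116/2) = ¥307,190.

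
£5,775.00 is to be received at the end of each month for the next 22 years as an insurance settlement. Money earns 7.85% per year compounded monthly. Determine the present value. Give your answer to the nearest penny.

£724,939.83

This is an ordinary annuity: 264 payments of £5,775.00 at the end of each month.
Periodic rate r = 0.0785/12 per month; n is counted in months.
PV = PMT × [(1 − (1+r)^−n)/r] = 5,775 × [1 − (1+r)^−264] / r = £724,939.83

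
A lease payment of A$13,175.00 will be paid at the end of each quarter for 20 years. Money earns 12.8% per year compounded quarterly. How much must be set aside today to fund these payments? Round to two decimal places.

A$378,588.49

This is an ordinary annuity: 80 payments of A$13,175.00 at the end of each quarter.
Periodic rate r = 0.128/4 per quarter; n is counted in quarters.
PV = PMT × [(1 − (1+r)^−n)/r] = 13,175 × [1 − (1+r)^−80] / r = A$378,588.49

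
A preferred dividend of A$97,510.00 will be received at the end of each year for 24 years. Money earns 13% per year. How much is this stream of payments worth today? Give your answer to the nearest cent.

This is an ordinary annuity: 24 payments of A$97,510.00 at the end of each year.
Periodic rate r = 0.13 per year.
PV = PMT × [(1 − (1+r)^−n)/r] = 97,510 × [1 − (1+r)^−24] / r = A$710,153.92

A$710,153.92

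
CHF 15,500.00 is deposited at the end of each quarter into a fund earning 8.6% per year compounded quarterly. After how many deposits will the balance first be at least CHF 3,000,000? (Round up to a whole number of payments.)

Periodic rate r = 0.086/4 per quarter; n is counted in quarters.
Ordinary annuity FV: 3,000,000 = 15,500 × [((1+r)^n − 1)/r].
(1+r)^n = 1 + 3,000,000 × r / 15,500, so n = ln(1 + 3,000,000·r/15,500) / ln(1+r) = 77.15.
Round up to a whole number of payments: n = 78.

78 payments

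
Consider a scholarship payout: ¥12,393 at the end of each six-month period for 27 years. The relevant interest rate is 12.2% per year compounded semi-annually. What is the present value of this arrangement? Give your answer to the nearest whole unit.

This is an ordinary annuity: 54 payments of ¥12,393 at the end of each six-month period.
Periodic rate r = 0.122/2 per half-year; n is counted in half-years.
PV = PMT × [(1 − (1+r)^−n)/r] = 12,393 × [1 − (1+r)^−54] / r = ¥194,861

¥194,861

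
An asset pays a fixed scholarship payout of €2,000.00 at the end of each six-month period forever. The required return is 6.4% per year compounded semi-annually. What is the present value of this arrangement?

€62,500.00

Periodic rate r = 0.064/2 per half-year.
Level perpetuity: PV = PMT / r = 2,000 / (0.064/2) = €62,500.00.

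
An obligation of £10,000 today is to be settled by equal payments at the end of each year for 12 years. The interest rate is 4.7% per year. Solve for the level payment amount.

£1,109.24

Level ordinary annuity; solve PV = PMT × [(1 − (1+r)^−n)/r] for PMT.
Periodic rate r = 0.047 per year.
With n = 12: PMT = 10,000 / ([(1 − (1+r)^−n)/r]) = £1,109.24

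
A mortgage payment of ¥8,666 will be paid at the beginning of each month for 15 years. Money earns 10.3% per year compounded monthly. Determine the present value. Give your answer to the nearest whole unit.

¥799,645

This is an annuity due: 180 payments of ¥8,666 at the beginning of each month.
Periodic rate r = 0.103/12 per month; n is counted in months.
PV = PMT × [(1 − (1+r)^−n)/r] × (1+r) = 8,666 × [1 − (1+r)^−180] / r × (1+r) = ¥799,645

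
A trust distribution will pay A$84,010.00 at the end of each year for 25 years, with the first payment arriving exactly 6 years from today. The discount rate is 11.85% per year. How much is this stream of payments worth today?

A$380,345.29

Ordinary annuity of 25 payments, first payment at period 6.
Periodic rate r = 0.1185 per year.
The ordinary-annuity PV formula values the stream one period before the first payment (period 5); discount that back 5 periods:
PV₀ = 84,010 × [1 − (1+r)^−25] / r × (1+r)^−5 = A$380,345.29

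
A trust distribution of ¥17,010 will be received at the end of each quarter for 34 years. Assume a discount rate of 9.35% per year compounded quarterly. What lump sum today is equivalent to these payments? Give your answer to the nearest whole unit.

This is an ordinary annuity: 136 payments of ¥17,010 at the end of each quarter.
Periodic rate r = 0.0935/4 per quarter; n is counted in quarters.
PV = PMT × [(1 − (1+r)^−n)/r] = 17,010 × [1 − (1+r)^−136] / r = ¥696,280

¥696,280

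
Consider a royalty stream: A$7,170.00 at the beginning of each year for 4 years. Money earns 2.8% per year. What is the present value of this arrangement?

This is an annuity due: 4 payments of A$7,170.00 at the beginning of each year.
Periodic rate r = 0.028 per year.
PV = PMT × [(1 − (1+r)^−n)/r] × (1+r) = 7,170 × [1 − (1+r)^−4] / r × (1+r) = A$27,529.38

A$27,529.38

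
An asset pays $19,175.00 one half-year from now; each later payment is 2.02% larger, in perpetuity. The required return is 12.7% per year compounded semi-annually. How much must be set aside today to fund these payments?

$442,840.65

Periodic rate r = 0.127/2 per half-year.
Growing perpetuity (Gordon): PV = PMT₁ / (r − g) = 19,175 / (r − 0.0202) = $442,840.65.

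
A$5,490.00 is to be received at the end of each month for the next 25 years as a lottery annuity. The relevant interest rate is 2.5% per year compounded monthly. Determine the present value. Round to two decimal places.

This is an ordinary annuity: 300 payments of A$5,490.00 at the end of each month.
Periodic rate r = 0.025/12 per month; n is counted in months.
PV = PMT × [(1 − (1+r)^−n)/r] = 5,490 × [1 − (1+r)^−300] / r = A$1,223,761.75

A$1,223,761.75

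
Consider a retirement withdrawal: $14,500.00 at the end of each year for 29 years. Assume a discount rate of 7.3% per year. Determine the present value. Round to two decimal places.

This is an ordinary annuity: 29 payments of $14,500.00 at the end of each year.
Periodic rate r = 0.073 per year.
PV = PMT × [(1 − (1+r)^−n)/r] = 14,500 × [1 − (1+r)^−29] / r = $172,887.49

$172,887.49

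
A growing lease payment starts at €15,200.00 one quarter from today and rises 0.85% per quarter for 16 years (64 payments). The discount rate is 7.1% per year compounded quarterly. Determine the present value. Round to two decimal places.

€727,173.56

Periodic rate r = 0.071/4 per quarter; n is counted in quarters.
Growing ordinary annuity: PV = PMT₁ × [1 − ((1+g)/(1+r))^n] / (r − g) = 15,200 × [1 − ((1+0.0085)/(1+r))^64] / (r − 0.0085) = €727,173.56.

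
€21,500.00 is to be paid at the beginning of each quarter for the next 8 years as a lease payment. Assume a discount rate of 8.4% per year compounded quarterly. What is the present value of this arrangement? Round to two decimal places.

€507,756.68

This is an annuity due: 32 payments of €21,500.00 at the beginning of each quarter.
Periodic rate r = 0.084/4 per quarter; n is counted in quarters.
PV = PMT × [(1 − (1+r)^−n)/r] × (1+r) = 21,500 × [1 − (1+r)^−32] / r × (1+r) = €507,756.68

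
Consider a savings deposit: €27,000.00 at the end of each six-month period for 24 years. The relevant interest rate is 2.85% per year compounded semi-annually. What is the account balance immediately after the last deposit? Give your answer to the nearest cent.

This is an ordinary annuity: 48 deposits of €27,000.00 at the end of each six-month period.
Periodic rate r = 0.0285/2 per half-year; n is counted in half-years.
FV = PMT × [((1+r)^n − 1)/r] = 27,000 × [(1+r)^48 − 1] / r = €1,842,147.75

€1,842,147.75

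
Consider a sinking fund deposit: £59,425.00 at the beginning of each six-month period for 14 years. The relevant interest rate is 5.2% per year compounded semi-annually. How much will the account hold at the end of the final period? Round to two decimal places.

This is an annuity due: 28 deposits of £59,425.00 at the beginning of each six-month period.
Periodic rate r = 0.052/2 per half-year; n is counted in half-years.
FV = PMT × [((1+r)^n − 1)/r] × (1+r) = 59,425 × [(1+r)^28 − 1] / r × (1+r) = £2,466,374.16

£2,466,374.16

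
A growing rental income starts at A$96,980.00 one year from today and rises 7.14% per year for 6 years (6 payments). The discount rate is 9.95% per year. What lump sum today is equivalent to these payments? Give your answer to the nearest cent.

Periodic rate r = 0.0995 per year.
Growing ordinary annuity: PV = PMT₁ × [1 − ((1+g)/(1+r))^n] / (r − g) = 96,980 × [1 − ((1+0.0714)/(1+r))^6] / (r − 0.0714) = A$496,539.31.

A$496,539.31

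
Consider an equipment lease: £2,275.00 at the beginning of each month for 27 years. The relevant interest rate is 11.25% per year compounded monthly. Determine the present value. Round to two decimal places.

£233,028.19

This is an annuity due: 324 payments of £2,275.00 at the beginning of each month.
Periodic rate r = 0.1125/12 per month; n is counted in months.
PV = PMT × [(1 − (1+r)^−n)/r] × (1+r) = 2,275 × [1 − (1+r)^−324] / r × (1+r) = £233,028.19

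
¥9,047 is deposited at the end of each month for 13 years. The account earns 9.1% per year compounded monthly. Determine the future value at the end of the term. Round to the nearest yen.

This is an ordinary annuity: 156 deposits of ¥9,047 at the end of each month.
Periodic rate r = 0.091/12 per month; n is counted in months.
FV = PMT × [((1+r)^n − 1)/r] = 9,047 × [(1+r)^156 − 1] / r = ¥2,683,817

¥2,683,817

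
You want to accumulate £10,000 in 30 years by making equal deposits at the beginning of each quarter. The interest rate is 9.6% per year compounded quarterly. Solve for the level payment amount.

Level annuity due; solve FV = PMT × [((1+r)^n − 1)/r] × (1+r) for PMT.
Periodic rate r = 0.096/4 per quarter; n is counted in quarters.
With n = 120: PMT = 10,000 / ([((1+r)^n − 1)/r] × (1+r)) = £14.45

£14.45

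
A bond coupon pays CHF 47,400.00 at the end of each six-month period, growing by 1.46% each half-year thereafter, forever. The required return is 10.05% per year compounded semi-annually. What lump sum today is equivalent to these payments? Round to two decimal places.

Periodic rate r = 0.1005/2 per half-year.
Growing perpetuity (Gordon): PV = PMT₁ / (r − g) = 47,400 / (r − 0.0146) = CHF 1,329,593.27.

CHF 1,329,593.27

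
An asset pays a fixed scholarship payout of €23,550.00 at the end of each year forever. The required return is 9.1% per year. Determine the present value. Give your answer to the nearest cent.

Periodic rate r = 0.091 per year.
Level perpetuity: PV = PMT / r = 23,550 / (0.091) = €258,791.21.

€258,791.21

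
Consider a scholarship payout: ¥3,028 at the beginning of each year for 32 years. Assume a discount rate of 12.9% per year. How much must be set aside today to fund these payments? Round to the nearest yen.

This is an annuity due: 32 payments of ¥3,028 at the beginning of each year.
Periodic rate r = 0.129 per year.
PV = PMT × [(1 − (1+r)^−n)/r] × (1+r) = 3,028 × [1 − (1+r)^−32] / r × (1+r) = ¥25,955

¥25,955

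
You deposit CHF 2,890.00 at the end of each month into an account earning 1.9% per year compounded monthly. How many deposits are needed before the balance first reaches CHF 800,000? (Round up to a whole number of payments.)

230 payments

Periodic rate r = 0.019/12 per month; n is counted in months.
Ordinary annuity FV: 800,000 = 2,890 × [((1+r)^n − 1)/r].
(1+r)^n = 1 + 800,000 × r / 2,890, so n = ln(1 + 800,000·r/2,890) / ln(1+r) = 229.73.
Round up to a whole number of payments: n = 230.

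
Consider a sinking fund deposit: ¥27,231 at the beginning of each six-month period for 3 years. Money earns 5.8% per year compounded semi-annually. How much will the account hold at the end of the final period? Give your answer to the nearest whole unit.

¥180,795

This is an annuity due: 6 deposits of ¥27,231 at the beginning of each six-month period.
Periodic rate r = 0.058/2 per half-year; n is counted in half-years.
FV = PMT × [((1+r)^n − 1)/r] × (1+r) = 27,231 × [(1+r)^6 − 1] / r × (1+r) = ¥180,795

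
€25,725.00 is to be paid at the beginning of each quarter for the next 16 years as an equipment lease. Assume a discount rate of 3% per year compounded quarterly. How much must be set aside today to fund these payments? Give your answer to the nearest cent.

€1,313,546.45

This is an annuity due: 64 payments of €25,725.00 at the beginning of each quarter.
Periodic rate r = 0.03/4 per quarter; n is counted in quarters.
PV = PMT × [(1 − (1+r)^−n)/r] × (1+r) = 25,725 × [1 − (1+r)^−64] / r × (1+r) = €1,313,546.45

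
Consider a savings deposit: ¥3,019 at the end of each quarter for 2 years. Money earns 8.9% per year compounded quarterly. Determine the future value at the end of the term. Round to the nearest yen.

¥26,119

This is an ordinary annuity: 8 deposits of ¥3,019 at the end of each quarter.
Periodic rate r = 0.089/4 per quarter; n is counted in quarters.
FV = PMT × [((1+r)^n − 1)/r] = 3,019 × [(1+r)^8 − 1] / r = ¥26,119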